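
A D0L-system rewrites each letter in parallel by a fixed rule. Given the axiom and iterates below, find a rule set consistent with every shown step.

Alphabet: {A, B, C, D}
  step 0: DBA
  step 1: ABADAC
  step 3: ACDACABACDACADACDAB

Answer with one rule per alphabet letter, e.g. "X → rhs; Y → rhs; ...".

A->AC, B->AD, C->D, D->AB

  step 0 ⇒ step 1: DBA ⇒ AB·AD·AC
    A ↦ AC
    B ↦ AD
    D ↦ AB
    C ↦ D  (constrained at step 1)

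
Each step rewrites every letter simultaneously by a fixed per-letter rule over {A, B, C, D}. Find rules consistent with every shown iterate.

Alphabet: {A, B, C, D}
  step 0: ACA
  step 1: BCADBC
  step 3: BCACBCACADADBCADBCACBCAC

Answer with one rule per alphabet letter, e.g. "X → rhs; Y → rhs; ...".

  step 0 ⇒ step 1: ACA ⇒ BC·AD·BC
    A ↦ BC
    C ↦ AD
    B ↦ AD  (constrained at step 1)
    D ↦ AC  (constrained at step 1)

A->BC, B->AD, C->AD, D->AC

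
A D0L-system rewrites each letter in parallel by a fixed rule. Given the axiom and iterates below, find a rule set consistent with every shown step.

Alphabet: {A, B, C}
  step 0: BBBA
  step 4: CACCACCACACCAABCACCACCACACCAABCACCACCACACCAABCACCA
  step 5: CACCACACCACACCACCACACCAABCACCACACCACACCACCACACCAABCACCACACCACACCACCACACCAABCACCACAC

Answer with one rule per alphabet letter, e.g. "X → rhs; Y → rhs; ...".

  step 4 ⇒ step 5: CACCACCACACCAABCACCACCACACCAABCACCACCACACCAABCACCA ⇒ CA·C·CA·CA·C·CA·CA·C·CA·C·CA·CA·C·C·AAB·CA·C·CA·CA·C·CA·CA·C·CA·C·CA·CA·C·C·AAB·CA·C·CA·CA·C·CA·CA·C·CA·C·CA·CA·C·C·AAB·CA·C·CA·CA·C
    A ↦ C
    B ↦ AAB
    C ↦ CA

A->C, B->AAB, C->CA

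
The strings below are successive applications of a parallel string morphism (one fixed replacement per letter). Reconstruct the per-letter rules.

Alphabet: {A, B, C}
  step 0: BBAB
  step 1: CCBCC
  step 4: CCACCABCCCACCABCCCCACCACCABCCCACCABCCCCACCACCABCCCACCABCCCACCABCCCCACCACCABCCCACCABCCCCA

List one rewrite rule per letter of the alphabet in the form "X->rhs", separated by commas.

  step 0 ⇒ step 1: BBAB ⇒ C·C·BC·C
    A ↦ BC
    B ↦ C
    C ↦ CCA  (constrained at step 1)

A->BC, B->C, C->CCA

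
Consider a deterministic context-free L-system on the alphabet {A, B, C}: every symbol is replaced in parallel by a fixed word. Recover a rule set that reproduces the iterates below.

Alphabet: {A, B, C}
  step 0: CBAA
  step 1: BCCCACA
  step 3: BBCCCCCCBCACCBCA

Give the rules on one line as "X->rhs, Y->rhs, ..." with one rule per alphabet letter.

A->CA, B->CC, C->B

  step 0 ⇒ step 1: CBAA ⇒ B·CC·CA·CA
    A ↦ CA
    B ↦ CC
    C ↦ B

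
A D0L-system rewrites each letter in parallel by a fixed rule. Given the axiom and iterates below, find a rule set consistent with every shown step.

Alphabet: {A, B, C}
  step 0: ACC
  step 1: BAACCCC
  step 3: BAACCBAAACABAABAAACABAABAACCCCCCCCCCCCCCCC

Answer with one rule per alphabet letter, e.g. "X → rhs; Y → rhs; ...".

A->BAA, B->ACA, C->CC

  step 0 ⇒ step 1: ACC ⇒ BAA·CC·CC
    A ↦ BAA
    C ↦ CC
    B ↦ ACA  (constrained at step 1)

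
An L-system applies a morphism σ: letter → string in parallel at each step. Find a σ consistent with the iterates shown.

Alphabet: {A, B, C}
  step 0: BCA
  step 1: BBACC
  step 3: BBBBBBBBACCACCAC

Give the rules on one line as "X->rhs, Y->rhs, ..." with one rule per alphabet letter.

  step 0 ⇒ step 1: BCA ⇒ BB·AC·C
    A ↦ C
    B ↦ BB
    C ↦ AC

A->C, B->BB, C->AC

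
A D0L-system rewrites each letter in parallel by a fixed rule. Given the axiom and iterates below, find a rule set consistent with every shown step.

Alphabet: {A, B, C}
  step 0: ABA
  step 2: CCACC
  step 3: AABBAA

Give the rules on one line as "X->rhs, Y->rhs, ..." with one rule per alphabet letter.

A->BB, B->C, C->A

  step 2 ⇒ step 3: CCACC ⇒ A·A·BB·A·A
    A ↦ BB
    C ↦ A
    B ↦ C  (constrained at step 0)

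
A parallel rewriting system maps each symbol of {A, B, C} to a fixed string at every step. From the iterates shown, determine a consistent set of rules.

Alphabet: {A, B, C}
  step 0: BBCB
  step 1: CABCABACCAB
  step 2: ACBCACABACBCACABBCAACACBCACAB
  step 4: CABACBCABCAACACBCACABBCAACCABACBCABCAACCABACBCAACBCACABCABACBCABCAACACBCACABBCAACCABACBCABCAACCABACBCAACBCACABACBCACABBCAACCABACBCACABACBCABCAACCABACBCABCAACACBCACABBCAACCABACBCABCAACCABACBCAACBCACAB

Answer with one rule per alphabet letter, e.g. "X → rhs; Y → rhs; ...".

A->BCA, B->CAB, C->AC

  step 1 ⇒ step 2: CABCABACCAB ⇒ AC·BCA·CAB·AC·BCA·CAB·BCA·AC·AC·BCA·CAB
    A ↦ BCA
    B ↦ CAB
    C ↦ AC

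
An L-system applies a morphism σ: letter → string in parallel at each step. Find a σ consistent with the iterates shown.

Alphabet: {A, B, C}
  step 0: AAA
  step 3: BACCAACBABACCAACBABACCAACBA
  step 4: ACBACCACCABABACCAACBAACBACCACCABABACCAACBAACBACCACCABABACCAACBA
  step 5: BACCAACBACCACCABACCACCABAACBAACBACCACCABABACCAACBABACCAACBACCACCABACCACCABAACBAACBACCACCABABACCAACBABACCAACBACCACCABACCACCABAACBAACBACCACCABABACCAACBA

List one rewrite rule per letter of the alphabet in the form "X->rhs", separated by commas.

A->BA, B->AC, C->CCA

  step 4 ⇒ step 5: ACBACCACCABABACCAACBAACBACCACCABABACCAACBAACBACCACCABABACCAACBA ⇒ BA·CCA·AC·BA·CCA·CCA·BA·CCA·CCA·BA·AC·BA·AC·BA·CCA·CCA·BA·BA·CCA·AC·BA·BA·CCA·AC·BA·CCA·CCA·BA·CCA·CCA·BA·AC·BA·AC·BA·CCA·CCA·BA·BA·CCA·AC·BA·BA·CCA·AC·BA·CCA·CCA·BA·CCA·CCA·BA·AC·BA·AC·BA·CCA·CCA·BA·BA·CCA·AC·BA
    A ↦ BA
    B ↦ AC
    C ↦ CCA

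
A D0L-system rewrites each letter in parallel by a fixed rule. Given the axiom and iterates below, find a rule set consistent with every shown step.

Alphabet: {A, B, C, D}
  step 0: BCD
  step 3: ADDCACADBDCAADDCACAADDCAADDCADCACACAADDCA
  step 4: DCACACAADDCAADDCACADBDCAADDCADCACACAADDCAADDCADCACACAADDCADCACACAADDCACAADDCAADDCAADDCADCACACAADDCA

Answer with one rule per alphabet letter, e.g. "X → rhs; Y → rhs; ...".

  step 3 ⇒ step 4: ADDCACADBDCAADDCACAADDCAADDCADCACACAADDCA ⇒ DCA·CA·CA·AD·DCA·AD·DCA·CA·DBD·CA·AD·DCA·DCA·CA·CA·AD·DCA·AD·DCA·DCA·CA·CA·AD·DCA·DCA·CA·CA·AD·DCA·CA·AD·DCA·AD·DCA·AD·DCA·DCA·CA·CA·AD·DCA
    A ↦ DCA
    B ↦ DBD
    C ↦ AD
    D ↦ CA

A->DCA, B->DBD, C->AD, D->CA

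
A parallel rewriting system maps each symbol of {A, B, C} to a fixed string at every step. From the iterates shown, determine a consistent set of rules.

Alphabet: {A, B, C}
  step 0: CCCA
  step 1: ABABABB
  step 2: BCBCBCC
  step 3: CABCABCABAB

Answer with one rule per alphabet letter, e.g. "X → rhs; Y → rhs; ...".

A->B, B->C, C->AB

  step 2 ⇒ step 3: BCBCBCC ⇒ C·AB·C·AB·C·AB·AB
    B ↦ C
    C ↦ AB
  step 0 ⇒ step 1: CCCA ⇒ AB·AB·AB·B
    A ↦ B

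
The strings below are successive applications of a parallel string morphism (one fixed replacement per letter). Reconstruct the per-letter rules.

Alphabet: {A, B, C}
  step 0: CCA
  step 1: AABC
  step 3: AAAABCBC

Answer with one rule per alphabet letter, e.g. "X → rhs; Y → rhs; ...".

  step 0 ⇒ step 1: CCA ⇒ A·A·BC
    A ↦ BC
    C ↦ A
    B ↦ A  (constrained at step 1)

A->BC, B->A, C->A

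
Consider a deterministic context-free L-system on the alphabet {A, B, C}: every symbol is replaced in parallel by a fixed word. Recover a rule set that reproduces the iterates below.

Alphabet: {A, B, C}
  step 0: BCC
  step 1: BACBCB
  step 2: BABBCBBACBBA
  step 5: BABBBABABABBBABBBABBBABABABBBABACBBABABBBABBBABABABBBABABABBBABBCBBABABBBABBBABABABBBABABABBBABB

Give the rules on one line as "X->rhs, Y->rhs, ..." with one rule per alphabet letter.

  step 1 ⇒ step 2: BACBCB ⇒ BA·BB·CB·BA·CB·BA
    A ↦ BB
    B ↦ BA
    C ↦ CB

A->BB, B->BA, C->CB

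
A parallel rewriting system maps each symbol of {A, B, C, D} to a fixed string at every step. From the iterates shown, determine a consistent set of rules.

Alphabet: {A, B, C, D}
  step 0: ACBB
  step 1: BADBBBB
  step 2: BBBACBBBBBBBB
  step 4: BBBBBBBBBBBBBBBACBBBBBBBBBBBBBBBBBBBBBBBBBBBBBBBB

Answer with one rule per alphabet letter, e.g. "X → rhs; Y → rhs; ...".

A->BA, B->BB, C->D, D->C

  step 1 ⇒ step 2: BADBBBB ⇒ BB·BA·C·BB·BB·BB·BB
    A ↦ BA
    B ↦ BB
    D ↦ C
  step 0 ⇒ step 1: ACBB ⇒ BA·D·BB·BB
    C ↦ D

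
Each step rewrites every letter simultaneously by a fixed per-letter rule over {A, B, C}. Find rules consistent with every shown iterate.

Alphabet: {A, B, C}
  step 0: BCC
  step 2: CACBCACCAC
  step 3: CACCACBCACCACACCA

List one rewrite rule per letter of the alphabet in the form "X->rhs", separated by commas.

  step 2 ⇒ step 3: CACBCACCAC ⇒ CA·C·CA·CB·CA·C·CA·CA·C·CA
    A ↦ C
    B ↦ CB
    C ↦ CA

A->C, B->CB, C->CA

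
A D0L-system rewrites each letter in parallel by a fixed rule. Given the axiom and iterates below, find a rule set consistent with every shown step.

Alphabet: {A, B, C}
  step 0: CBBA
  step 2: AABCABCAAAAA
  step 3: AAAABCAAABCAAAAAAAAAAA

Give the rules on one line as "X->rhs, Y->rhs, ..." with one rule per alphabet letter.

  step 2 ⇒ step 3: AABCABCAAAAA ⇒ AA·AA·BC·A·AA·BC·A·AA·AA·AA·AA·AA
    A ↦ AA
    B ↦ BC
    C ↦ A

A->AA, B->BC, C->A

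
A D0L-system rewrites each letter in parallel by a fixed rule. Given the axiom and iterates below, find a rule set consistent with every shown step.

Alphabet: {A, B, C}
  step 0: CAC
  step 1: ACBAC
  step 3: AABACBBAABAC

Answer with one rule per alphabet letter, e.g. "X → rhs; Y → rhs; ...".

  step 0 ⇒ step 1: CAC ⇒ AC·B·AC
    A ↦ B
    C ↦ AC
    B ↦ AA  (constrained at step 1)

A->B, B->AA, C->AC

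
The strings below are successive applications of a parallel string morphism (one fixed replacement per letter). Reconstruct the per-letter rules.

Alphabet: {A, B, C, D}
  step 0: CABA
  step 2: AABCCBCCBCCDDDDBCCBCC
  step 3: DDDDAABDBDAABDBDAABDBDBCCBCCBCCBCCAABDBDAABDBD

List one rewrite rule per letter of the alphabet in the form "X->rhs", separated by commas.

  step 2 ⇒ step 3: AABCCBCCBCCDDDDBCCBCC ⇒ DD·DD·AA·BD·BD·AA·BD·BD·AA·BD·BD·BCC·BCC·BCC·BCC·AA·BD·BD·AA·BD·BD
    A ↦ DD
    B ↦ AA
    C ↦ BD
    D ↦ BCC

A->DD, B->AA, C->BD, D->BCC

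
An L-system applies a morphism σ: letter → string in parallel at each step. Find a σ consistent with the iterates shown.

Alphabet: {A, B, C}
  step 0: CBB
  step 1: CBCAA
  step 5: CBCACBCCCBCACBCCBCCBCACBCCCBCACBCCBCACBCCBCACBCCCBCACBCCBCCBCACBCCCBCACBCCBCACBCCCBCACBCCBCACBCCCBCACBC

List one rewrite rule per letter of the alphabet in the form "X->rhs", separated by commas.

A->C, B->A, C->CBC

  step 0 ⇒ step 1: CBB ⇒ CBC·A·A
    B ↦ A
    C ↦ CBC
    A ↦ C  (constrained at step 1)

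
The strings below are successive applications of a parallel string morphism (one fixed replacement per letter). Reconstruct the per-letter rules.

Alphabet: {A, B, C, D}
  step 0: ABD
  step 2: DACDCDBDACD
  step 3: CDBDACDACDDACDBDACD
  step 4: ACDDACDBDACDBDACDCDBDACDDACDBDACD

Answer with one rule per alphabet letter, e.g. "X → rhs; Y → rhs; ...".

  step 3 ⇒ step 4: CDBDACDACDDACDBDACD ⇒ A·CD·DA·CD·BD·A·CD·BD·A·CD·CD·BD·A·CD·DA·CD·BD·A·CD
    A ↦ BD
    B ↦ DA
    C ↦ A
    D ↦ CD

A->BD, B->DA, C->A, D->CD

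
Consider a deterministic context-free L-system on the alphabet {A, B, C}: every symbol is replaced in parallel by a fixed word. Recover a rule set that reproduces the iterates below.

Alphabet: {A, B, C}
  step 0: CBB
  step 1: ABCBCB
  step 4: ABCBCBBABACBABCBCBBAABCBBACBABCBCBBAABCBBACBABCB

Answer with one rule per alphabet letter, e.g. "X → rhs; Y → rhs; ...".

  step 0 ⇒ step 1: CBB ⇒ AB·CB·CB
    B ↦ CB
    C ↦ AB
    A ↦ BA  (constrained at step 1)

A->BA, B->CB, C->AB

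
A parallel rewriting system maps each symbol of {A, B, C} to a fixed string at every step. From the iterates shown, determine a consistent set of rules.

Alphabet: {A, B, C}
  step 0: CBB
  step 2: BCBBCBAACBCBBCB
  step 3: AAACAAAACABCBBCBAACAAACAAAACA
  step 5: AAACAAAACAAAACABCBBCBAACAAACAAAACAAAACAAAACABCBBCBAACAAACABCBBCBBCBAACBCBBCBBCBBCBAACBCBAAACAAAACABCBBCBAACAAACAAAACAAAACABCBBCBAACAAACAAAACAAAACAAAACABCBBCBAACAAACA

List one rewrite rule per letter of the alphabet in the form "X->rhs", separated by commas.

  step 2 ⇒ step 3: BCBBCBAACBCBBCB ⇒ A·AAC·A·A·AAC·A·BCB·BCB·AAC·A·AAC·A·A·AAC·A
    A ↦ BCB
    B ↦ A
    C ↦ AAC

A->BCB, B->A, C->AAC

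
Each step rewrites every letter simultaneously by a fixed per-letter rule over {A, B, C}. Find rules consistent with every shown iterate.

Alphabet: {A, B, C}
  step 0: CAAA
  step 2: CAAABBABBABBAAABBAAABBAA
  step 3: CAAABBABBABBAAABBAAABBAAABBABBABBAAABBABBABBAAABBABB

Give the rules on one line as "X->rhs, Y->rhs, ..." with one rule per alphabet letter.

  step 2 ⇒ step 3: CAAABBABBABBAAABBAAABBAA ⇒ CAA·ABB·ABB·ABB·A·A·ABB·A·A·ABB·A·A·ABB·ABB·ABB·A·A·ABB·ABB·ABB·A·A·ABB·ABB
    A ↦ ABB
    B ↦ A
    C ↦ CAA

A->ABB, B->A, C->CAA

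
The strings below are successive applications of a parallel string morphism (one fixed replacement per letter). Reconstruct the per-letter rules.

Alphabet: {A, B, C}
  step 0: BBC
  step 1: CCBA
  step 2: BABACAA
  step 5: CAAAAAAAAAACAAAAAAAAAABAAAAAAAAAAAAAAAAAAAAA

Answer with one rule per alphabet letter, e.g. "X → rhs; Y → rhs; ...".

  step 1 ⇒ step 2: CCBA ⇒ BA·BA·C·AA
    A ↦ AA
    B ↦ C
    C ↦ BA

A->AA, B->C, C->BA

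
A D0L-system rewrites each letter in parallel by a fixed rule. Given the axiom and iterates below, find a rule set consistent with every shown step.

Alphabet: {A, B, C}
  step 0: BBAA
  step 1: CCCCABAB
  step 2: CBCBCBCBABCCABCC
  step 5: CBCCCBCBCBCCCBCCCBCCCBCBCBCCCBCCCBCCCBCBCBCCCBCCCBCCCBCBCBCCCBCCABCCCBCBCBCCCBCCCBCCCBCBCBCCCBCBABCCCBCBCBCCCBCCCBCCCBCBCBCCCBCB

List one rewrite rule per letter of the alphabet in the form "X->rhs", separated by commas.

A->AB, B->CC, C->CB

  step 1 ⇒ step 2: CCCCABAB ⇒ CB·CB·CB·CB·AB·CC·AB·CC
    A ↦ AB
    B ↦ CC
    C ↦ CB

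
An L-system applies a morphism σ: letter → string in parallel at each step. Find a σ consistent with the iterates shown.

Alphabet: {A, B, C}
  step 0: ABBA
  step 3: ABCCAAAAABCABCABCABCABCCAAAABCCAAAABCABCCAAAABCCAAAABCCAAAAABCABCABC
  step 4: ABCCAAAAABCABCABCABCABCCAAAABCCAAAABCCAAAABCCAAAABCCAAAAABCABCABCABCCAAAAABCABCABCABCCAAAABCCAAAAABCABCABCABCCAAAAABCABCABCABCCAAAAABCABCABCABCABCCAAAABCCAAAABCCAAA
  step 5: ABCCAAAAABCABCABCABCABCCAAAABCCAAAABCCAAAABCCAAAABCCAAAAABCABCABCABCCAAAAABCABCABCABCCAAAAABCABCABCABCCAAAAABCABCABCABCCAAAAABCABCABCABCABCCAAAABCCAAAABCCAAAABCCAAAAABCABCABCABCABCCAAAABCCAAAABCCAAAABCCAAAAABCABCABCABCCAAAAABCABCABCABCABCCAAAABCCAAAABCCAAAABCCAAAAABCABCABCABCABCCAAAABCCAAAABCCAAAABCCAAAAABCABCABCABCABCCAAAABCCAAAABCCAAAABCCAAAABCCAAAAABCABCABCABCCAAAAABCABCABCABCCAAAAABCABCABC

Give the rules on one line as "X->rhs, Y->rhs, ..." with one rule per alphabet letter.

A->ABC, B->CAA, C->A

  step 4 ⇒ step 5: ABCCAAAAABCABCABCABCABCCAAAABCCAAAABCCAAAABCCAAAABCCAAAAABCABCABCABCCAAAAABCABCABCABCCAAAABCCAAAAABCABCABCABCCAAAAABCABCABCABCCAAAAABCABCABCABCABCCAAAABCCAAAABCCAAA ⇒ ABC·CAA·A·A·ABC·ABC·ABC·ABC·ABC·CAA·A·ABC·CAA·A·ABC·CAA·A·ABC·CAA·A·ABC·CAA·A·A·ABC·ABC·ABC·ABC·CAA·A·A·ABC·ABC·ABC·ABC·CAA·A·A·ABC·ABC·ABC·ABC·CAA·A·A·ABC·ABC·ABC·ABC·CAA·A·A·ABC·ABC·ABC·ABC·ABC·CAA·A·ABC·CAA·A·ABC·CAA·A·ABC·CAA·A·A·ABC·ABC·ABC·ABC·ABC·CAA·A·ABC·CAA·A·ABC·CAA·A·ABC·CAA·A·A·ABC·ABC·ABC·ABC·CAA·A·A·ABC·ABC·ABC·ABC·ABC·CAA·A·ABC·CAA·A·ABC·CAA·A·ABC·CAA·A·A·ABC·ABC·ABC·ABC·ABC·CAA·A·ABC·CAA·A·ABC·CAA·A·ABC·CAA·A·A·ABC·ABC·ABC·ABC·ABC·CAA·A·ABC·CAA·A·ABC·CAA·A·ABC·CAA·A·ABC·CAA·A·A·ABC·ABC·ABC·ABC·CAA·A·A·ABC·ABC·ABC·ABC·CAA·A·A·ABC·ABC·ABC
    A ↦ ABC
    B ↦ CAA
    C ↦ A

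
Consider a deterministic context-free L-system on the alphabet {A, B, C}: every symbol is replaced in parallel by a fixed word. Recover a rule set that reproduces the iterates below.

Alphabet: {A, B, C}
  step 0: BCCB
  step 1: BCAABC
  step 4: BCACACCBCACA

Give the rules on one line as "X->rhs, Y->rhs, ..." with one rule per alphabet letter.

A->C, B->BC, C->A

  step 0 ⇒ step 1: BCCB ⇒ BC·A·A·BC
    B ↦ BC
    C ↦ A
    A ↦ C  (constrained at step 1)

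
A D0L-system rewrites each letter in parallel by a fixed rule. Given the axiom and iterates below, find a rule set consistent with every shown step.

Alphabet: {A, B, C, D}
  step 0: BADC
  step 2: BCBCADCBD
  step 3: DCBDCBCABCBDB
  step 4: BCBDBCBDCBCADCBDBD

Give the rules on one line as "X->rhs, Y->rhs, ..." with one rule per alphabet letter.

A->CA, B->D, C->CB, D->B

  step 3 ⇒ step 4: DCBDCBCABCBDB ⇒ B·CB·D·B·CB·D·CB·CA·D·CB·D·B·D
    A ↦ CA
    B ↦ D
    C ↦ CB
    D ↦ B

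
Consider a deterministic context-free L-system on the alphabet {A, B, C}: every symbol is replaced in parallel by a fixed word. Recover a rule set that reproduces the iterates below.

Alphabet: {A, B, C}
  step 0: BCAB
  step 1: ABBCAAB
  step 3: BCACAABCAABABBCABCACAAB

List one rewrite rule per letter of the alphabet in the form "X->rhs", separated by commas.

A->CA, B->AB, C->B

  step 0 ⇒ step 1: BCAB ⇒ AB·B·CA·AB
    A ↦ CA
    B ↦ AB
    C ↦ B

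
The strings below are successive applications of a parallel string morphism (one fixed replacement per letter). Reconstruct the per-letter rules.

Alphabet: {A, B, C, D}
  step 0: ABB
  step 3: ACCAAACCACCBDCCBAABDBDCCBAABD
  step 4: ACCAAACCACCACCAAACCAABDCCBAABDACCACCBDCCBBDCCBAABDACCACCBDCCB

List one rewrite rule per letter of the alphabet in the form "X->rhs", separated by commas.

A->ACC, B->BD, C->A, D->CCB

  step 3 ⇒ step 4: ACCAAACCACCBDCCBAABDBDCCBAABD ⇒ ACC·A·A·ACC·ACC·ACC·A·A·ACC·A·A·BD·CCB·A·A·BD·ACC·ACC·BD·CCB·BD·CCB·A·A·BD·ACC·ACC·BD·CCB
    A ↦ ACC
    B ↦ BD
    C ↦ A
    D ↦ CCB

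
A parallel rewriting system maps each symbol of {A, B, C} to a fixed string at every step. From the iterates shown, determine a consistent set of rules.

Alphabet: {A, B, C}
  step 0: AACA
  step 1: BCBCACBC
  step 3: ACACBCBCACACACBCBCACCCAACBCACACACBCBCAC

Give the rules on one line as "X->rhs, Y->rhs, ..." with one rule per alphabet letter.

  step 0 ⇒ step 1: AACA ⇒ BC·BC·AC·BC
    A ↦ BC
    C ↦ AC
    B ↦ CCA  (constrained at step 1)

A->BC, B->CCA, C->AC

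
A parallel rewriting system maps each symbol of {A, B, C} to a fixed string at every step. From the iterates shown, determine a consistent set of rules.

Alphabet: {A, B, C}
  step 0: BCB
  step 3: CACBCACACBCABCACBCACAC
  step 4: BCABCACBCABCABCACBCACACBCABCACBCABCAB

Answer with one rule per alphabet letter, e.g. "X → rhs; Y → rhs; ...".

A->CA, B->CAC, C->B

  step 3 ⇒ step 4: CACBCACACBCABCACBCACAC ⇒ B·CA·B·CAC·B·CA·B·CA·B·CAC·B·CA·CAC·B·CA·B·CAC·B·CA·B·CA·B
    A ↦ CA
    B ↦ CAC
    C ↦ B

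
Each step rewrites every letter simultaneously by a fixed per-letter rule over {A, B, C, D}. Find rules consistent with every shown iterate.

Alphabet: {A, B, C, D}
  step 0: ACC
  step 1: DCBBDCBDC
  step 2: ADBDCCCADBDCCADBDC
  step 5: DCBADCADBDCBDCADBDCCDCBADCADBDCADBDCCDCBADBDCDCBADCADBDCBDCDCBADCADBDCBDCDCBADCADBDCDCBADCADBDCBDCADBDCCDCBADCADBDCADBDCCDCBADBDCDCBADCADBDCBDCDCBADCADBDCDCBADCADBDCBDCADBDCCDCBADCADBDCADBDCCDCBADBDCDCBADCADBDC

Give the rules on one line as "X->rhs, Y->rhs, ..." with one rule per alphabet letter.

A->DCB, B->C, C->BDC, D->AD

  step 1 ⇒ step 2: DCBBDCBDC ⇒ AD·BDC·C·C·AD·BDC·C·AD·BDC
    B ↦ C
    C ↦ BDC
    D ↦ AD
  step 0 ⇒ step 1: ACC ⇒ DCB·BDC·BDC
    A ↦ DCB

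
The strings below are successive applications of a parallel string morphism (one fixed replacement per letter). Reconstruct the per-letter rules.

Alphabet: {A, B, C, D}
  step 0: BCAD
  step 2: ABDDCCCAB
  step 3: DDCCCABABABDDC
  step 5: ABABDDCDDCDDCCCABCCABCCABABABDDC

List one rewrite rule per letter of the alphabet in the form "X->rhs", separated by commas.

A->DD, B->C, C->AB, D->C

  step 2 ⇒ step 3: ABDDCCCAB ⇒ DD·C·C·C·AB·AB·AB·DD·C
    A ↦ DD
    B ↦ C
    C ↦ AB
    D ↦ C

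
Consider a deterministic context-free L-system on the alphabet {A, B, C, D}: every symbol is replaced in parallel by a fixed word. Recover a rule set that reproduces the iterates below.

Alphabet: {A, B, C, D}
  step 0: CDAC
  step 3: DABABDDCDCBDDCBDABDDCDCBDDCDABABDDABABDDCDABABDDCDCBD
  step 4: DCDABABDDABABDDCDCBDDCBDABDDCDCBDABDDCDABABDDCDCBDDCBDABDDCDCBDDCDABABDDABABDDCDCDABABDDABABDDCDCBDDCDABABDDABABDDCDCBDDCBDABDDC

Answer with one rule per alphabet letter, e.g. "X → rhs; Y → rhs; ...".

  step 3 ⇒ step 4: DABABDDCDCBDDCBDABDDCDCBDDCDABABDDABABDDCDABABDDCDCBD ⇒ DC·DAB·ABD·DAB·ABD·DC·DC·BD·DC·BD·ABD·DC·DC·BD·ABD·DC·DAB·ABD·DC·DC·BD·DC·BD·ABD·DC·DC·BD·DC·DAB·ABD·DAB·ABD·DC·DC·DAB·ABD·DAB·ABD·DC·DC·BD·DC·DAB·ABD·DAB·ABD·DC·DC·BD·DC·BD·ABD·DC
    A ↦ DAB
    B ↦ ABD
    C ↦ BD
    D ↦ DC

A->DAB, B->ABD, C->BD, D->DC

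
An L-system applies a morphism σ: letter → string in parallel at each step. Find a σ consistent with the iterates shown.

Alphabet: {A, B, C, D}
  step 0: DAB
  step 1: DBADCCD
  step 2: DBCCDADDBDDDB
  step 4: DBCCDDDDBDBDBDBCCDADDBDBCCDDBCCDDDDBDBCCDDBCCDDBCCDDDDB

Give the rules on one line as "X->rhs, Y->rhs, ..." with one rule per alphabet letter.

  step 1 ⇒ step 2: DBADCCD ⇒ DB·CCD·AD·DB·D·D·DB
    A ↦ AD
    B ↦ CCD
    C ↦ D
    D ↦ DB

A->AD, B->CCD, C->D, D->DB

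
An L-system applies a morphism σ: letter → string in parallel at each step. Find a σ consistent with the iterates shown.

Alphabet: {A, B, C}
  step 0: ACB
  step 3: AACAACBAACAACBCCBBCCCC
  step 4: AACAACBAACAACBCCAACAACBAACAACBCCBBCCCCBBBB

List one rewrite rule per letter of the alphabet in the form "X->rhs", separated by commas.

  step 3 ⇒ step 4: AACAACBAACAACBCCBBCCCC ⇒ AAC·AAC·B·AAC·AAC·B·CC·AAC·AAC·B·AAC·AAC·B·CC·B·B·CC·CC·B·B·B·B
    A ↦ AAC
    B ↦ CC
    C ↦ B

A->AAC, B->CC, C->B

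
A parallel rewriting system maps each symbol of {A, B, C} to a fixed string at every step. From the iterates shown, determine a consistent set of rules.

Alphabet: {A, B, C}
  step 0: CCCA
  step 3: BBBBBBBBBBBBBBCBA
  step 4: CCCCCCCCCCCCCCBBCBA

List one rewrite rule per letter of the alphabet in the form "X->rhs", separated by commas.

  step 3 ⇒ step 4: BBBBBBBBBBBBBBCBA ⇒ C·C·C·C·C·C·C·C·C·C·C·C·C·C·BB·C·BA
    A ↦ BA
    B ↦ C
    C ↦ BB

A->BA, B->C, C->BB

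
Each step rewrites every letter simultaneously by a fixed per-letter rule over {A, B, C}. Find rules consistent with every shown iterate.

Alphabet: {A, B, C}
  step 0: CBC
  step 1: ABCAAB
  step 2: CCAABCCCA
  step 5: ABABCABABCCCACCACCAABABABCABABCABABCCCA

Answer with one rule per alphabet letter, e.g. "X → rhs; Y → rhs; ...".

A->C, B->CA, C->AB

  step 1 ⇒ step 2: ABCAAB ⇒ C·CA·AB·C·C·CA
    A ↦ C
    B ↦ CA
    C ↦ AB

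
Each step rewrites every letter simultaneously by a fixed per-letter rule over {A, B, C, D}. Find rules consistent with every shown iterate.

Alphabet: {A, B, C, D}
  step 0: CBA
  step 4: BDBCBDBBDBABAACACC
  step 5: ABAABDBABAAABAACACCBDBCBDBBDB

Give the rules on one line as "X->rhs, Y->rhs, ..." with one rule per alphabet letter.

  step 4 ⇒ step 5: BDBCBDBBDBABAACACC ⇒ A·BA·A·BDB·A·BA·A·A·BA·A·C·A·C·C·BDB·C·BDB·BDB
    A ↦ C
    B ↦ A
    C ↦ BDB
    D ↦ BA

A->C, B->A, C->BDB, D->BA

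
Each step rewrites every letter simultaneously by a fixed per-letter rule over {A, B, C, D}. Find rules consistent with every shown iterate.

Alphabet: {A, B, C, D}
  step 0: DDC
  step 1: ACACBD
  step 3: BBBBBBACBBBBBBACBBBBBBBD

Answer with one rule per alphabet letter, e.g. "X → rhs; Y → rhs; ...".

A->BB, B->BB, C->BD, D->AC

  step 0 ⇒ step 1: DDC ⇒ AC·AC·BD
    C ↦ BD
    D ↦ AC
    A ↦ BB  (constrained at step 1)
    B ↦ BB  (constrained at step 1)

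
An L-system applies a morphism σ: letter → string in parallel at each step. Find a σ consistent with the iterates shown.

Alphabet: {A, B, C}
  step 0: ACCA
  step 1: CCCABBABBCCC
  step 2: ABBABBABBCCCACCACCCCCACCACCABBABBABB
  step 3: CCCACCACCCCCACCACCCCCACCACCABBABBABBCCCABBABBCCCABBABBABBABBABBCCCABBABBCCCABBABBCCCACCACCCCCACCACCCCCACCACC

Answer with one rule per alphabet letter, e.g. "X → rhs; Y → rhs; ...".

A->CCC, B->ACC, C->ABB

  step 2 ⇒ step 3: ABBABBABBCCCACCACCCCCACCACCABBABBABB ⇒ CCC·ACC·ACC·CCC·ACC·ACC·CCC·ACC·ACC·ABB·ABB·ABB·CCC·ABB·ABB·CCC·ABB·ABB·ABB·ABB·ABB·CCC·ABB·ABB·CCC·ABB·ABB·CCC·ACC·ACC·CCC·ACC·ACC·CCC·ACC·ACC
    A ↦ CCC
    B ↦ ACC
    C ↦ ABB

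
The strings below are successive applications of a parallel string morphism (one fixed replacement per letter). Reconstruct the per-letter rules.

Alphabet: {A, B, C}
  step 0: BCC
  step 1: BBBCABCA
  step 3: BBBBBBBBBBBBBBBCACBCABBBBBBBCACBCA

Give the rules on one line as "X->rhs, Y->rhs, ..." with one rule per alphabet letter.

  step 0 ⇒ step 1: BCC ⇒ BB·BCA·BCA
    B ↦ BB
    C ↦ BCA
    A ↦ C  (constrained at step 1)

A->C, B->BB, C->BCA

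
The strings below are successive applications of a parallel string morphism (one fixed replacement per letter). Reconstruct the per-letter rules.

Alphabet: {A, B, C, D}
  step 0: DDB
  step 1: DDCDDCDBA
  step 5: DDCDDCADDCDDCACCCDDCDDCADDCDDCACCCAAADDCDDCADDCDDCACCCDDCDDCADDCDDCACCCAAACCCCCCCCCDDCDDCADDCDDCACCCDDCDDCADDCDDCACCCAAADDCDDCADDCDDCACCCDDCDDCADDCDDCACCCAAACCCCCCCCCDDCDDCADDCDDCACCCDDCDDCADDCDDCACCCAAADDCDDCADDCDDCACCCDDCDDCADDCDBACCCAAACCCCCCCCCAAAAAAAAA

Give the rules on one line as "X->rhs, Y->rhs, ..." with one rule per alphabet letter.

A->CCC, B->DBA, C->A, D->DDC

  step 0 ⇒ step 1: DDB ⇒ DDC·DDC·DBA
    B ↦ DBA
    D ↦ DDC
    A ↦ CCC  (constrained at step 1)
    C ↦ A  (constrained at step 1)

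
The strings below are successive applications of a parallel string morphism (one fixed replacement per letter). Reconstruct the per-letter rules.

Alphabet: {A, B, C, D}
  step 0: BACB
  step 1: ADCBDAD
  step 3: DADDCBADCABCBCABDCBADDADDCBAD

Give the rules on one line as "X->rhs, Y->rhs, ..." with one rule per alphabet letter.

  step 0 ⇒ step 1: BACB ⇒ AD·CB·D·AD
    A ↦ CB
    B ↦ AD
    C ↦ D
    D ↦ CAB  (constrained at step 1)

A->CB, B->AD, C->D, D->CAB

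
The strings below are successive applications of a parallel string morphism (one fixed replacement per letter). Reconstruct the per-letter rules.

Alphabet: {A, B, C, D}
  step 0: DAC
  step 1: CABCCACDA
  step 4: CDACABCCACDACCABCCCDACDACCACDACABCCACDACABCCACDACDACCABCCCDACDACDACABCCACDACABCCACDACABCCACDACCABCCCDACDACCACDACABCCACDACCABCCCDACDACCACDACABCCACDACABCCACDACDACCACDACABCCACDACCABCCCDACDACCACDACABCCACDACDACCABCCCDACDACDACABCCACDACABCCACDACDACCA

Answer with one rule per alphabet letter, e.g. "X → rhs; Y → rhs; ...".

A->CCA, B->BCC, C->CDA, D->CAB

  step 0 ⇒ step 1: DAC ⇒ CAB·CCA·CDA
    A ↦ CCA
    C ↦ CDA
    D ↦ CAB
    B ↦ BCC  (constrained at step 1)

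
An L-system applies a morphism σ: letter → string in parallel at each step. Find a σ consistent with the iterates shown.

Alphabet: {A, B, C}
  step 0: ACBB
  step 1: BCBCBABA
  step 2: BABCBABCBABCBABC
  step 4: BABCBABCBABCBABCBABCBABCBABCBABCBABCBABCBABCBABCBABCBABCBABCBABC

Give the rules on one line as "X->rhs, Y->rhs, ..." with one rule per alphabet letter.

  step 1 ⇒ step 2: BCBCBABA ⇒ BA·BC·BA·BC·BA·BC·BA·BC
    A ↦ BC
    B ↦ BA
    C ↦ BC

A->BC, B->BA, C->BC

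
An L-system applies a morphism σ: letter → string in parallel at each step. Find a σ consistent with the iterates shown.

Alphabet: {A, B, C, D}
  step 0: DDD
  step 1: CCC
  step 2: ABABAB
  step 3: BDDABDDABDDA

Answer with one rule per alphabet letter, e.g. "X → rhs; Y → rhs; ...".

A->BD, B->DA, C->AB, D->C

  step 2 ⇒ step 3: ABABAB ⇒ BD·DA·BD·DA·BD·DA
    A ↦ BD
    B ↦ DA
  step 1 ⇒ step 2: CCC ⇒ AB·AB·AB
    C ↦ AB
  step 0 ⇒ step 1: DDD ⇒ C·C·C
    D ↦ C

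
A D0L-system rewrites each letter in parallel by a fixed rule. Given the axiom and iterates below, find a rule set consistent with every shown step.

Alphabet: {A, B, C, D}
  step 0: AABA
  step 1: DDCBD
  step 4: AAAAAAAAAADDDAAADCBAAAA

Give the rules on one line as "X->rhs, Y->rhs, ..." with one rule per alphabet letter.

  step 0 ⇒ step 1: AABA ⇒ D·D·CB·D
    A ↦ D
    B ↦ CB
    C ↦ AD  (constrained at step 1)
    D ↦ AA  (constrained at step 1)

A->D, B->CB, C->AD, D->AA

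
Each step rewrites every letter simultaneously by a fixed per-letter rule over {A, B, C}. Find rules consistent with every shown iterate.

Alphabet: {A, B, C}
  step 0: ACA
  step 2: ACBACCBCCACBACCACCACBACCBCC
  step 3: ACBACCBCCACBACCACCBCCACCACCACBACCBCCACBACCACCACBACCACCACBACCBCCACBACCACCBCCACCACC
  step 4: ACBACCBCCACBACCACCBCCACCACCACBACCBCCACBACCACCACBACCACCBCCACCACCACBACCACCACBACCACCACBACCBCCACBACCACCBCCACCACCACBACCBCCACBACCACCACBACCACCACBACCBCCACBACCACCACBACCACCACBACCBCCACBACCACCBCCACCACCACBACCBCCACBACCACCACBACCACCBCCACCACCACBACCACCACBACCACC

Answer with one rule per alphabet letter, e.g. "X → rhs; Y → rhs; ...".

A->ACB, B->BCC, C->ACC

  step 3 ⇒ step 4: ACBACCBCCACBACCACCBCCACCACCACBACCBCCACBACCACCACBACCACCACBACCBCCACBACCACCBCCACCACC ⇒ ACB·ACC·BCC·ACB·ACC·ACC·BCC·ACC·ACC·ACB·ACC·BCC·ACB·ACC·ACC·ACB·ACC·ACC·BCC·ACC·ACC·ACB·ACC·ACC·ACB·ACC·ACC·ACB·ACC·BCC·ACB·ACC·ACC·BCC·ACC·ACC·ACB·ACC·BCC·ACB·ACC·ACC·ACB·ACC·ACC·ACB·ACC·BCC·ACB·ACC·ACC·ACB·ACC·ACC·ACB·ACC·BCC·ACB·ACC·ACC·BCC·ACC·ACC·ACB·ACC·BCC·ACB·ACC·ACC·ACB·ACC·ACC·BCC·ACC·ACC·ACB·ACC·ACC·ACB·ACC·ACC
    A ↦ ACB
    B ↦ BCC
    C ↦ ACC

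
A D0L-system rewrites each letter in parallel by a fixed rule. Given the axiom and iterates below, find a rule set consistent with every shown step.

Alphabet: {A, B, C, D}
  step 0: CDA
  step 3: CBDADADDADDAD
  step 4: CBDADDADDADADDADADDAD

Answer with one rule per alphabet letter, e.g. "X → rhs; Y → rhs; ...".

  step 3 ⇒ step 4: CBDADADDADDAD ⇒ CB·D·AD·D·AD·D·AD·AD·D·AD·AD·D·AD
    A ↦ D
    B ↦ D
    C ↦ CB
    D ↦ AD

A->D, B->D, C->CB, D->AD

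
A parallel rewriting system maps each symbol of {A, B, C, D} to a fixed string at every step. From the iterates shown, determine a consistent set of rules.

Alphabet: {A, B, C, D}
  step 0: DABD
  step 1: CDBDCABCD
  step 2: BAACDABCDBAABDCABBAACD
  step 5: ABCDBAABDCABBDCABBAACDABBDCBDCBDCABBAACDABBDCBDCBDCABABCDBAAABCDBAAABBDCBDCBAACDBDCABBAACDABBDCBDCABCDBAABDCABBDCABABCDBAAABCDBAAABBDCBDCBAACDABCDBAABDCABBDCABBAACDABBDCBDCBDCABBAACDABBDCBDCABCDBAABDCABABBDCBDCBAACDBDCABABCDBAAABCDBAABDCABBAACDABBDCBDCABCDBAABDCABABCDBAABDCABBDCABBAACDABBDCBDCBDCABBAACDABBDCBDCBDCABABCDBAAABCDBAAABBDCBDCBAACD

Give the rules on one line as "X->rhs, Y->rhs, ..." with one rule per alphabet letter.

  step 1 ⇒ step 2: CDBDCABCD ⇒ BAA·CD·AB·CD·BAA·BDC·AB·BAA·CD
    A ↦ BDC
    B ↦ AB
    C ↦ BAA
    D ↦ CD

A->BDC, B->AB, C->BAA, D->CD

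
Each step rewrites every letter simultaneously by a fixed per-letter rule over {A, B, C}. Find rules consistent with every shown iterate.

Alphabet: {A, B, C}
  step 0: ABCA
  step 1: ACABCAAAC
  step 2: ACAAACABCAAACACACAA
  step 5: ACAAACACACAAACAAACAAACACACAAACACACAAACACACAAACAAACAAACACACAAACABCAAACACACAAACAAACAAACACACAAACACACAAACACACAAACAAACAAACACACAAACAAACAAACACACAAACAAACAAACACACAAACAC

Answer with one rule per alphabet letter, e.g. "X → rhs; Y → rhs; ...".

A->AC, B->ABC, C->AA

  step 1 ⇒ step 2: ACABCAAAC ⇒ AC·AA·AC·ABC·AA·AC·AC·AC·AA
    A ↦ AC
    B ↦ ABC
    C ↦ AA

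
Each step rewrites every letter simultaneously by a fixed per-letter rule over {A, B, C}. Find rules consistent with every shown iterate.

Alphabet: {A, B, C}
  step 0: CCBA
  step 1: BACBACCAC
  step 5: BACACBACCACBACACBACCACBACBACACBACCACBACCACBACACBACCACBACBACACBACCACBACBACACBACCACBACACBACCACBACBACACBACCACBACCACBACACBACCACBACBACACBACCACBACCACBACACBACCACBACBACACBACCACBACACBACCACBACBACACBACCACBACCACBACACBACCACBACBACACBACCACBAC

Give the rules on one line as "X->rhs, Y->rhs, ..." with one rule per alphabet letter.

  step 0 ⇒ step 1: CCBA ⇒ BAC·BAC·C·AC
    A ↦ AC
    B ↦ C
    C ↦ BAC

A->AC, B->C, C->BAC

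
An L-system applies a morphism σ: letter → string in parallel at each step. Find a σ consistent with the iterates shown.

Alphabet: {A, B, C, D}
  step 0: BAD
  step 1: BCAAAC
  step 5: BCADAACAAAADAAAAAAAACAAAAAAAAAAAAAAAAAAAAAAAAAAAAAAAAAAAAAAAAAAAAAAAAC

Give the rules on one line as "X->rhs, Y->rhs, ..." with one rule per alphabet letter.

  step 0 ⇒ step 1: BAD ⇒ BCA·AA·C
    A ↦ AA
    B ↦ BCA
    D ↦ C
    C ↦ D  (constrained at step 1)

A->AA, B->BCA, C->D, D->C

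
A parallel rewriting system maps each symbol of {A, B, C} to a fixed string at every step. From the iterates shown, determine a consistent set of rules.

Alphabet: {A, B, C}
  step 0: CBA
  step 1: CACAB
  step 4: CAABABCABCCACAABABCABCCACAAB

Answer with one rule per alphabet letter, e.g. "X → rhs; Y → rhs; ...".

A->AB, B->C, C->CA

  step 0 ⇒ step 1: CBA ⇒ CA·C·AB
    A ↦ AB
    B ↦ C
    C ↦ CA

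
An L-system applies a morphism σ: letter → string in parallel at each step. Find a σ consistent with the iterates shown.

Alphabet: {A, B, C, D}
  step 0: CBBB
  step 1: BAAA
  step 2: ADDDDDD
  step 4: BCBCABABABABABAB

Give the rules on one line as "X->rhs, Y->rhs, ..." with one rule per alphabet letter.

  step 1 ⇒ step 2: BAAA ⇒ A·DD·DD·DD
    A ↦ DD
    B ↦ A
  step 0 ⇒ step 1: CBBB ⇒ B·A·A·A
    C ↦ B
    D ↦ BC  (constrained at step 2)

A->DD, B->A, C->B, D->BC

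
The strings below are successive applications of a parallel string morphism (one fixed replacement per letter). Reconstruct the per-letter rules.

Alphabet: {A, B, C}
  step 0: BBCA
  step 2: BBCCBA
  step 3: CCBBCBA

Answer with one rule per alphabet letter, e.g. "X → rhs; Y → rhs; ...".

  step 2 ⇒ step 3: BBCCBA ⇒ C·C·B·B·C·BA
    A ↦ BA
    B ↦ C
    C ↦ B

A->BA, B->C, C->B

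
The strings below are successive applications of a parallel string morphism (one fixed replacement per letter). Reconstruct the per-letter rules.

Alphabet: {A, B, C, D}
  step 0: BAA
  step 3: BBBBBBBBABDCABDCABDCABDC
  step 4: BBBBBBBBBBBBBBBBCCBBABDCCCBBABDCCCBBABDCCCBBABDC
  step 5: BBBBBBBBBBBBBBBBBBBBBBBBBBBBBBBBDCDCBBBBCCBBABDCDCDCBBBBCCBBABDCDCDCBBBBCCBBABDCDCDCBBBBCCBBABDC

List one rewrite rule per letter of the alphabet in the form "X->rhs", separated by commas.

A->CC, B->BB, C->DC, D->AB

  step 4 ⇒ step 5: BBBBBBBBBBBBBBBBCCBBABDCCCBBABDCCCBBABDCCCBBABDC ⇒ BB·BB·BB·BB·BB·BB·BB·BB·BB·BB·BB·BB·BB·BB·BB·BB·DC·DC·BB·BB·CC·BB·AB·DC·DC·DC·BB·BB·CC·BB·AB·DC·DC·DC·BB·BB·CC·BB·AB·DC·DC·DC·BB·BB·CC·BB·AB·DC
    A ↦ CC
    B ↦ BB
    C ↦ DC
    D ↦ AB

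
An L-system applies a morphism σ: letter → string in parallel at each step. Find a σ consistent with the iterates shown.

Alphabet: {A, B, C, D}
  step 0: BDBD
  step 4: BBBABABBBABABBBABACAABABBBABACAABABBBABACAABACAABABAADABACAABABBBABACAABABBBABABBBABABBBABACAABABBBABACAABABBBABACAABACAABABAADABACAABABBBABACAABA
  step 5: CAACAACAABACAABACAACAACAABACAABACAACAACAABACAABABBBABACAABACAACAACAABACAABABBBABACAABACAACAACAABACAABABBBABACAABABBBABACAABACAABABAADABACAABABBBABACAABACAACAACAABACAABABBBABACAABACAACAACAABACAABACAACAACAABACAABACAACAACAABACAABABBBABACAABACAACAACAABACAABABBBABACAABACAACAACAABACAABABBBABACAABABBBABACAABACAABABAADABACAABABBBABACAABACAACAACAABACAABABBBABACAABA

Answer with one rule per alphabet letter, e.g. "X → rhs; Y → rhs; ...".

A->BA, B->CAA, C->BB, D->ADA

  step 4 ⇒ step 5: BBBABABBBABABBBABACAABABBBABACAABABBBABACAABACAABABAADABACAABABBBABACAABABBBABABBBABABBBABACAABABBBABACAABABBBABACAABACAABABAADABACAABABBBABACAABA ⇒ CAA·CAA·CAA·BA·CAA·BA·CAA·CAA·CAA·BA·CAA·BA·CAA·CAA·CAA·BA·CAA·BA·BB·BA·BA·CAA·BA·CAA·CAA·CAA·BA·CAA·BA·BB·BA·BA·CAA·BA·CAA·CAA·CAA·BA·CAA·BA·BB·BA·BA·CAA·BA·BB·BA·BA·CAA·BA·CAA·BA·BA·ADA·BA·CAA·BA·BB·BA·BA·CAA·BA·CAA·CAA·CAA·BA·CAA·BA·BB·BA·BA·CAA·BA·CAA·CAA·CAA·BA·CAA·BA·CAA·CAA·CAA·BA·CAA·BA·CAA·CAA·CAA·BA·CAA·BA·BB·BA·BA·CAA·BA·CAA·CAA·CAA·BA·CAA·BA·BB·BA·BA·CAA·BA·CAA·CAA·CAA·BA·CAA·BA·BB·BA·BA·CAA·BA·BB·BA·BA·CAA·BA·CAA·BA·BA·ADA·BA·CAA·BA·BB·BA·BA·CAA·BA·CAA·CAA·CAA·BA·CAA·BA·BB·BA·BA·CAA·BA
    A ↦ BA
    B ↦ CAA
    C ↦ BB
    D ↦ ADA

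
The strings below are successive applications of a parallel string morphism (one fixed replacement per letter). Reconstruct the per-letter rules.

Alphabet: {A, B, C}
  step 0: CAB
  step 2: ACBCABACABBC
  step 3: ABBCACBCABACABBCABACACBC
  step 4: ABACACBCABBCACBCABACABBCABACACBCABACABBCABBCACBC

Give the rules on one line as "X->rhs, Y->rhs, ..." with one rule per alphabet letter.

  step 3 ⇒ step 4: ABBCACBCABACABBCABACACBC ⇒ AB·AC·AC·BC·AB·BC·AC·BC·AB·AC·AB·BC·AB·AC·AC·BC·AB·AC·AB·BC·AB·BC·AC·BC
    A ↦ AB
    B ↦ AC
    C ↦ BC

A->AB, B->AC, C->BC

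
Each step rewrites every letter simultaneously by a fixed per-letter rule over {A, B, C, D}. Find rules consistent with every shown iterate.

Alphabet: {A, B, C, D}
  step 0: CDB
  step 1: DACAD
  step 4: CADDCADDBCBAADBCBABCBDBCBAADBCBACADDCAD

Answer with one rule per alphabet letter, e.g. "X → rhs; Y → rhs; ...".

  step 0 ⇒ step 1: CDB ⇒ D·A·CAD
    B ↦ CAD
    C ↦ D
    D ↦ A
    A ↦ BCB  (constrained at step 1)

A->BCB, B->CAD, C->D, D->A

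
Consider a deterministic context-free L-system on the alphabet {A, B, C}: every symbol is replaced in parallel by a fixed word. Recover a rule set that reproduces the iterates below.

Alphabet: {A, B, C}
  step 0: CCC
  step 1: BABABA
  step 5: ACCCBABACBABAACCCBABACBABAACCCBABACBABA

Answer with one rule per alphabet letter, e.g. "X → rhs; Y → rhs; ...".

  step 0 ⇒ step 1: CCC ⇒ BA·BA·BA
    C ↦ BA
    A ↦ C  (constrained at step 1)
    B ↦ AC  (constrained at step 1)

A->C, B->AC, C->BA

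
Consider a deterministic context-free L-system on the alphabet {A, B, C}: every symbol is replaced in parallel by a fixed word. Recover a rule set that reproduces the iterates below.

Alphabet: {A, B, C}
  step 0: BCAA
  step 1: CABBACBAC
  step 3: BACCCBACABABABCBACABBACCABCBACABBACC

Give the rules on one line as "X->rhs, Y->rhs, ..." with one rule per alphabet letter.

  step 0 ⇒ step 1: BCAA ⇒ C·AB·BAC·BAC
    A ↦ BAC
    B ↦ C
    C ↦ AB

A->BAC, B->C, C->AB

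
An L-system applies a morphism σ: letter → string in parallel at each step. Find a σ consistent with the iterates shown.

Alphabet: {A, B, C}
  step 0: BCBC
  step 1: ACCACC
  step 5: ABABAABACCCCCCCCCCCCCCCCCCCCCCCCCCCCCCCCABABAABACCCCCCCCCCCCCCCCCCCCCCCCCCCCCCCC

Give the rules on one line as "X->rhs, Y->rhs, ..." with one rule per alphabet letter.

A->BA, B->A, C->CC

  step 0 ⇒ step 1: BCBC ⇒ A·CC·A·CC
    B ↦ A
    C ↦ CC
    A ↦ BA  (constrained at step 1)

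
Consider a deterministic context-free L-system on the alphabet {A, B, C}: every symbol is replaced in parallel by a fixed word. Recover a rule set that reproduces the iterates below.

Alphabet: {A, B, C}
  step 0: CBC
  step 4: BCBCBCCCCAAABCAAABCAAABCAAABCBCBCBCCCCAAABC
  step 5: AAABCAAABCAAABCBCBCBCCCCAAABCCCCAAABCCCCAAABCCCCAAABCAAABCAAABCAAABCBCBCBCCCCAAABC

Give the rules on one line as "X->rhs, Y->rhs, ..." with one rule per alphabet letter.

A->C, B->AAA, C->BC

  step 4 ⇒ step 5: BCBCBCCCCAAABCAAABCAAABCAAABCBCBCBCCCCAAABC ⇒ AAA·BC·AAA·BC·AAA·BC·BC·BC·BC·C·C·C·AAA·BC·C·C·C·AAA·BC·C·C·C·AAA·BC·C·C·C·AAA·BC·AAA·BC·AAA·BC·AAA·BC·BC·BC·BC·C·C·C·AAA·BC
    A ↦ C
    B ↦ AAA
    C ↦ BC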